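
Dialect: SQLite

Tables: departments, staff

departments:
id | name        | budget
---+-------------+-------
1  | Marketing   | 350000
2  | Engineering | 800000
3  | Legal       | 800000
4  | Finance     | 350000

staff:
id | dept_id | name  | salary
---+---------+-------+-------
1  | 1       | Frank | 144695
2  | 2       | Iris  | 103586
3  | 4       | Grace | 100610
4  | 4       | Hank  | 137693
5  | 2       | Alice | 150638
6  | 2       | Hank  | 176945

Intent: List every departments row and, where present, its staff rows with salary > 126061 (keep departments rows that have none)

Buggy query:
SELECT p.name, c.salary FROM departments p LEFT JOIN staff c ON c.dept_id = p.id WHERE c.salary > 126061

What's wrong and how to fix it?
Bug: Filtering c.salary in WHERE discards the NULL rows produced by LEFT JOIN, turning it into an inner join

Fix: Put 'c.salary > 126061' in the JOIN's ON clause instead of WHERE

Corrected query:
SELECT p.name, c.salary FROM departments p LEFT JOIN staff c ON c.dept_id = p.id AND c.salary > 126061

Result:
name        | salary
------------+-------
Marketing   | 144695
Engineering | 150638
Engineering | 176945
Legal       | NULL  
Finance     | 137693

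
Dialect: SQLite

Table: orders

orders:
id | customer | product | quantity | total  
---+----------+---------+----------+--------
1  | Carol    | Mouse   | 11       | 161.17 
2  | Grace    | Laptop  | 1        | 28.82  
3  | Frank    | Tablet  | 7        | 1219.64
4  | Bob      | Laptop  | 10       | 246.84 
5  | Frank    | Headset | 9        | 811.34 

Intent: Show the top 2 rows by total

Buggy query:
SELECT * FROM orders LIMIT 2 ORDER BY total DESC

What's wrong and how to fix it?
Bug: ORDER BY cannot follow LIMIT; LIMIT is the final clause

Fix: Sort with ORDER BY, then apply LIMIT

Corrected query:
SELECT * FROM orders ORDER BY total DESC LIMIT 2

Result:
id | customer | product | quantity | total  
---+----------+---------+----------+--------
3  | Frank    | Tablet  | 7        | 1219.64
5  | Frank    | Headset | 9        | 811.34 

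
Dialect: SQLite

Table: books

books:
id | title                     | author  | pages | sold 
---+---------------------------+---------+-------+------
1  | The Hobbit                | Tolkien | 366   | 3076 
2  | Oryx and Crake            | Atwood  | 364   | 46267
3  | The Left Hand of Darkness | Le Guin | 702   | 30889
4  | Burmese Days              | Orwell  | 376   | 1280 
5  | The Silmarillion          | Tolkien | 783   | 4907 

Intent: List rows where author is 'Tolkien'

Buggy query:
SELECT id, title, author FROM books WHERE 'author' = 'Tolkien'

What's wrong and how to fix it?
Bug: 'author' in single quotes is a string literal, not the column; the comparison is literal-vs-literal and never true

Fix: Reference the column as author without single quotes

Corrected query:
SELECT id, title, author FROM books WHERE author = 'Tolkien'

Result:
id | title            | author 
---+------------------+--------
1  | The Hobbit       | Tolkien
5  | The Silmarillion | Tolkien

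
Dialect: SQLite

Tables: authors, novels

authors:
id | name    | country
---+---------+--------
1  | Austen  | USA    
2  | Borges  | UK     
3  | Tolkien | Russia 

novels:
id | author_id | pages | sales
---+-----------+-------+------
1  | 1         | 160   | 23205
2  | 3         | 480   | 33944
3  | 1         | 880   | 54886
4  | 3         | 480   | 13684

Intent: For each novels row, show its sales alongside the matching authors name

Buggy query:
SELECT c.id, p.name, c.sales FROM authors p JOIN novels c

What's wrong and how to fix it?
Bug: Missing join condition: each novels row is matched to all authors rows instead of just its own

Fix: Specify the join condition linking the foreign key to the parent id

Corrected query:
SELECT c.id, p.name, c.sales FROM authors p JOIN novels c ON c.author_id = p.id

Result:
id | name    | sales
---+---------+------
1  | Austen  | 23205
2  | Tolkien | 33944
3  | Austen  | 54886
4  | Tolkien | 13684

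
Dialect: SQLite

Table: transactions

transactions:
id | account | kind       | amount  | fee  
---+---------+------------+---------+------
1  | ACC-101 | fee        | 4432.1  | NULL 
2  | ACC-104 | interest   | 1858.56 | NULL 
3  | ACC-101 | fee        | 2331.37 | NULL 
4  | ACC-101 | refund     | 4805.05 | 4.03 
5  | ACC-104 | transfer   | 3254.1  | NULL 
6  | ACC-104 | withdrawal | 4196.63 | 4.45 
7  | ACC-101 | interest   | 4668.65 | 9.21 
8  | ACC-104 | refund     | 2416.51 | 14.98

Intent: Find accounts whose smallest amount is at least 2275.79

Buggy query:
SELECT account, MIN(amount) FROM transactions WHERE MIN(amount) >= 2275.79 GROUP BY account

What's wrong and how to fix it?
Bug: Aggregates like MIN are computed per group after WHERE runs

Fix: Replace WHERE with HAVING after the GROUP BY

Corrected query:
SELECT account, MIN(amount) FROM transactions GROUP BY account HAVING MIN(amount) >= 2275.79

Result:
account | MIN(amount)
--------+------------
ACC-101 | 2331.37    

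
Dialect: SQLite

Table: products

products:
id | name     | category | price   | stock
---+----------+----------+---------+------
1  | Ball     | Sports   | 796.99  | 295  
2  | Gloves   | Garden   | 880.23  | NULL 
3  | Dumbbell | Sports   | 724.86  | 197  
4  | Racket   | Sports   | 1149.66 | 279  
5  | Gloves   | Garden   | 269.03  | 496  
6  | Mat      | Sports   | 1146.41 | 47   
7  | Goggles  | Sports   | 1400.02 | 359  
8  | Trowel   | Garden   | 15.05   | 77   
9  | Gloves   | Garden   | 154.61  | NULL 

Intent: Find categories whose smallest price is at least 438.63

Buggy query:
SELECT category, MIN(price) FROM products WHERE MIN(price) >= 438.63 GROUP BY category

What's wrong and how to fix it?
Bug: Aggregates like MIN are computed per group after WHERE runs

Fix: Replace WHERE with HAVING after the GROUP BY

Corrected query:
SELECT category, MIN(price) FROM products GROUP BY category HAVING MIN(price) >= 438.63

Result:
category | MIN(price)
---------+-----------
Sports   | 724.86    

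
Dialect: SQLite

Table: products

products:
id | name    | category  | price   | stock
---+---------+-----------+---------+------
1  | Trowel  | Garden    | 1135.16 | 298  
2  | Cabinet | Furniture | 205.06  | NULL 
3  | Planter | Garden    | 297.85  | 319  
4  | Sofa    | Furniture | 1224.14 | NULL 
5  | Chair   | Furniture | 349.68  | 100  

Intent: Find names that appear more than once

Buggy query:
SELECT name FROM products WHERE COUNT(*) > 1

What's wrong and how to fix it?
Bug: WHERE can't reference COUNT(*); aggregates are computed after WHERE

Fix: Group first, then use HAVING for the count condition

Corrected query:
SELECT name FROM products GROUP BY name HAVING COUNT(*) > 1

Result:
(no rows)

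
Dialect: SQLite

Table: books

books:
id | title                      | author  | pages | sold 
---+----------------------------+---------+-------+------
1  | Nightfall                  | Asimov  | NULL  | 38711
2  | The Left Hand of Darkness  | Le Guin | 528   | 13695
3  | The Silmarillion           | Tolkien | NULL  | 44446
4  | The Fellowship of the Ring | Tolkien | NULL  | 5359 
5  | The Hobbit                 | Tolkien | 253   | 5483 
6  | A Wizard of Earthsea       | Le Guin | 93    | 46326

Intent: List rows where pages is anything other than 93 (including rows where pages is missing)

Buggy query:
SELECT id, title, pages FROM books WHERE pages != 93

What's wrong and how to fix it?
Bug: Inequality against NULL is unknown, not true; rows with NULL are dropped

Fix: Handle NULL separately with IS NULL alongside the inequality

Corrected query:
SELECT id, title, pages FROM books WHERE pages != 93 OR pages IS NULL

Result:
id | title                      | pages
---+----------------------------+------
1  | Nightfall                  | NULL 
2  | The Left Hand of Darkness  | 528  
3  | The Silmarillion           | NULL 
4  | The Fellowship of the Ring | NULL 
5  | The Hobbit                 | 253  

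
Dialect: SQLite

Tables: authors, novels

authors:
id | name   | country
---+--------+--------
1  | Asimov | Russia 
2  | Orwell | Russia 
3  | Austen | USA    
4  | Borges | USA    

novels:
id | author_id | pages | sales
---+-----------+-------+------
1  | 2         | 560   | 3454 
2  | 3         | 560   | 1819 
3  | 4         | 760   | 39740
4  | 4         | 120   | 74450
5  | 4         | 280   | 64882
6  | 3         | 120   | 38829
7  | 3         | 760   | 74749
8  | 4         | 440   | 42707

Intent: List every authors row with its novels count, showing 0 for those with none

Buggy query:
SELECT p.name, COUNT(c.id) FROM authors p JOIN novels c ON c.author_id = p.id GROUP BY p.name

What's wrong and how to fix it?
Bug: INNER JOIN drops authors rows that have no matching novels rows

Fix: Switch to LEFT JOIN to retain unmatched parent rows

Corrected query:
SELECT p.name, COUNT(c.id) FROM authors p LEFT JOIN novels c ON c.author_id = p.id GROUP BY p.name

Result:
name   | COUNT(c.id)
-------+------------
Asimov | 0          
Austen | 3          
Borges | 4          
Orwell | 1          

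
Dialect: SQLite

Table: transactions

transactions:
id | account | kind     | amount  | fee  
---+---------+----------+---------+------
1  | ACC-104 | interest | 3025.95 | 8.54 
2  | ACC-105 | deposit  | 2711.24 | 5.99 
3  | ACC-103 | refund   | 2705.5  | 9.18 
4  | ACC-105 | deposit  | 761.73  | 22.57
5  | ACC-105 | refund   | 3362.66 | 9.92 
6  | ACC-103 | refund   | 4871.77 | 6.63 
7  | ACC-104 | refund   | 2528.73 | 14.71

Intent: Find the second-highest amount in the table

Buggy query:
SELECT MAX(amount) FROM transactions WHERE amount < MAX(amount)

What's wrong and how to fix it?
Bug: The inner MAX is an aggregate inside WHERE, which is not allowed

Fix: Put the inner MAX in a scalar subquery

Corrected query:
SELECT MAX(amount) FROM transactions WHERE amount < (SELECT MAX(amount) FROM transactions)

Result:
MAX(amount)
-----------
3362.66    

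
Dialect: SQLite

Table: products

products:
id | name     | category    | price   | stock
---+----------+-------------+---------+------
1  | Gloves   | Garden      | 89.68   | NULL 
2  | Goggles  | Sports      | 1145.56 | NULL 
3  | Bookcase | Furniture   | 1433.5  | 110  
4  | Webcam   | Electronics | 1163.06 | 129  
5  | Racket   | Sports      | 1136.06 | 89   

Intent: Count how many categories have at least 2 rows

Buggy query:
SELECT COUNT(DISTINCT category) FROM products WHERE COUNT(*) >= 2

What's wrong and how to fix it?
Bug: COUNT(*) cannot appear in WHERE; the per-group count doesn't exist yet

Fix: Group first with HAVING COUNT(*) >= 2, then COUNT the resulting groups

Corrected query:
SELECT COUNT(*) FROM (SELECT category FROM products GROUP BY category HAVING COUNT(*) >= 2)

Result:
COUNT(*)
--------
1       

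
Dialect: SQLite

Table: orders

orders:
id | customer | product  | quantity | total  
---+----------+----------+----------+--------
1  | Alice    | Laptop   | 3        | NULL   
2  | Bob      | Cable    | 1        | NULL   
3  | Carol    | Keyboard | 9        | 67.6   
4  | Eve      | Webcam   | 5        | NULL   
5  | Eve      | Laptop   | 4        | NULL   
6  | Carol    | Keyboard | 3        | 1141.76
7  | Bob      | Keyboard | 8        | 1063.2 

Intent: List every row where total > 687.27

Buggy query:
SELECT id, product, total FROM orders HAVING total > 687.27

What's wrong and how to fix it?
Bug: This is a non-aggregate query (no GROUP BY, no aggregates), so in SQLite the HAVING clause is invalid here; a row-level condition belongs in WHERE

Fix: Use WHERE for row-level filtering

Corrected query:
SELECT id, product, total FROM orders WHERE total > 687.27

Result:
id | product  | total  
---+----------+--------
6  | Keyboard | 1141.76
7  | Keyboard | 1063.2 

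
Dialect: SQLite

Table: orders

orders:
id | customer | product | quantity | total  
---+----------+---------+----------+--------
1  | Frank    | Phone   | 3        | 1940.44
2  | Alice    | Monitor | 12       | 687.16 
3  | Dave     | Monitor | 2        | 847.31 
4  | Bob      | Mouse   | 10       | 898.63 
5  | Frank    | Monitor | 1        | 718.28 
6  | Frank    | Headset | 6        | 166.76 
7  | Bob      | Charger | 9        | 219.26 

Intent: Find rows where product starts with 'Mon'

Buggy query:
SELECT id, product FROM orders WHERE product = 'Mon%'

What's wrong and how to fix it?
Bug: Wildcards only work with LIKE; '=' treats '%' as a literal character

Fix: Use LIKE for wildcard pattern matching

Corrected query:
SELECT id, product FROM orders WHERE product LIKE 'Mon%'

Result:
id | product
---+--------
2  | Monitor
3  | Monitor
5  | Monitor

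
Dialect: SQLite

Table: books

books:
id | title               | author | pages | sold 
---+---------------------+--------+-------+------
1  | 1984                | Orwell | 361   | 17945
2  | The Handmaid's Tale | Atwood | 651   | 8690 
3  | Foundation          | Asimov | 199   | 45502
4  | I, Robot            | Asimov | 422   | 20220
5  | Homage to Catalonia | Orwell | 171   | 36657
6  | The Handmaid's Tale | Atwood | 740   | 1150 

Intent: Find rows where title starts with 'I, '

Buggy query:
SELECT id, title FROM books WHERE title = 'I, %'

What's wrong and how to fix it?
Bug: '=' compares the literal string including the % character; pattern matching needs LIKE

Fix: Use LIKE for wildcard pattern matching

Corrected query:
SELECT id, title FROM books WHERE title LIKE 'I, %'

Result:
id | title   
---+---------
4  | I, Robot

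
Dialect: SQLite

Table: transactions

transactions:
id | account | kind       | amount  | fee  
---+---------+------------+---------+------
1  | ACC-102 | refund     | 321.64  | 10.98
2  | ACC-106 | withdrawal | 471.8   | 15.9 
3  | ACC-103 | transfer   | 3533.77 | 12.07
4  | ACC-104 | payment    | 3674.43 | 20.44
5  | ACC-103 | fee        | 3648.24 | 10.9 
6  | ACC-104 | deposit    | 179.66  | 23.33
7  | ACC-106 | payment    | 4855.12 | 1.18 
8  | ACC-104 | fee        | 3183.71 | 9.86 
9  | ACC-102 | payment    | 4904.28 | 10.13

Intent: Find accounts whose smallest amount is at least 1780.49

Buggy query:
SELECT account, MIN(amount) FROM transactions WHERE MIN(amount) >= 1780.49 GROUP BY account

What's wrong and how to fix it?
Bug: MIN() in WHERE is a misuse of aggregate

Fix: Replace WHERE with HAVING after the GROUP BY

Corrected query:
SELECT account, MIN(amount) FROM transactions GROUP BY account HAVING MIN(amount) >= 1780.49

Result:
account | MIN(amount)
--------+------------
ACC-103 | 3533.77    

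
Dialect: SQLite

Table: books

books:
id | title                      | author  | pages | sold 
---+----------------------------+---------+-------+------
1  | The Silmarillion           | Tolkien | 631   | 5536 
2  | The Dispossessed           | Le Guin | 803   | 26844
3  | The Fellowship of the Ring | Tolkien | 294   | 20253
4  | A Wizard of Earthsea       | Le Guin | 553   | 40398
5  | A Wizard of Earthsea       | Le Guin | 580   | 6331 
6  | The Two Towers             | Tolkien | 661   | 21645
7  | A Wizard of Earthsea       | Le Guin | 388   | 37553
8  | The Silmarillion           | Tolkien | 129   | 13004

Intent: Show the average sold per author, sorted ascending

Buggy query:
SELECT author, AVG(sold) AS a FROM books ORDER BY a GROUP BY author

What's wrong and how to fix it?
Bug: ORDER BY appears before GROUP BY; SQL clause order requires GROUP BY first

Fix: Move ORDER BY to the end, after GROUP BY

Corrected query:
SELECT author, AVG(sold) AS a FROM books GROUP BY author ORDER BY a

Result:
author  | a      
--------+--------
Tolkien | 15109.5
Le Guin | 27781.5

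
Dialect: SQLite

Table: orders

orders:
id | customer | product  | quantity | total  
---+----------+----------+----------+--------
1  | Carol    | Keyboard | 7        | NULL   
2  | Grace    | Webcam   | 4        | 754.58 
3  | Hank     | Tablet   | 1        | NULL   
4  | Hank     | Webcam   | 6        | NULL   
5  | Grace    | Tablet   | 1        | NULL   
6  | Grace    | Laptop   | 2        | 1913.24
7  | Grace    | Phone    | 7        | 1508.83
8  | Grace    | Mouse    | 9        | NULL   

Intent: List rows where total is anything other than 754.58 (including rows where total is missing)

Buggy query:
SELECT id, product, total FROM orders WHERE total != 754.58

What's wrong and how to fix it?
Bug: 'total != 754.58' is unknown when total is NULL, so NULL rows are silently excluded

Fix: Handle NULL separately with IS NULL alongside the inequality

Corrected query:
SELECT id, product, total FROM orders WHERE total != 754.58 OR total IS NULL

Result:
id | product  | total  
---+----------+--------
1  | Keyboard | NULL   
3  | Tablet   | NULL   
4  | Webcam   | NULL   
5  | Tablet   | NULL   
6  | Laptop   | 1913.24
7  | Phone    | 1508.83
8  | Mouse    | NULL   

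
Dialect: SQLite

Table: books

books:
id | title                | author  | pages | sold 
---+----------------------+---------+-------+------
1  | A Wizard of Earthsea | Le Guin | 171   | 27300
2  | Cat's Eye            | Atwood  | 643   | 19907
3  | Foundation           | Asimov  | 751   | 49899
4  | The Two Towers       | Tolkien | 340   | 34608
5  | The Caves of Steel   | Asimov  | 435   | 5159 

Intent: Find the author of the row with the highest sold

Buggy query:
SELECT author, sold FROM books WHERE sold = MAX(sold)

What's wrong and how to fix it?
Bug: MAX(sold) is an aggregate and cannot be used directly in WHERE

Fix: Wrap MAX in a scalar subquery so WHERE compares against a single value

Corrected query:
SELECT author, sold FROM books WHERE sold = (SELECT MAX(sold) FROM books)

Result:
author | sold 
-------+------
Asimov | 49899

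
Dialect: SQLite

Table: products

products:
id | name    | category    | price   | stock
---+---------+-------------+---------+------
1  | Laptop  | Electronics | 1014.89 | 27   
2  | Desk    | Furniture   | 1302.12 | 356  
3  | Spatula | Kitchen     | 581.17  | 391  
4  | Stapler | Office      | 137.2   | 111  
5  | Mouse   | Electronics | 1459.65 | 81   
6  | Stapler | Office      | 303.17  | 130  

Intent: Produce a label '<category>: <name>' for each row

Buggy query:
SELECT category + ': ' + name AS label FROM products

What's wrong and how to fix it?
Bug: '+' is numeric addition; on text columns SQLite converts them to 0 instead of concatenating

Fix: Use the || operator for string concatenation

Corrected query:
SELECT category || ': ' || name AS label FROM products

Result:
label              
-------------------
Electronics: Laptop
Furniture: Desk    
Kitchen: Spatula   
Office: Stapler    
Electronics: Mouse 
Office: Stapler    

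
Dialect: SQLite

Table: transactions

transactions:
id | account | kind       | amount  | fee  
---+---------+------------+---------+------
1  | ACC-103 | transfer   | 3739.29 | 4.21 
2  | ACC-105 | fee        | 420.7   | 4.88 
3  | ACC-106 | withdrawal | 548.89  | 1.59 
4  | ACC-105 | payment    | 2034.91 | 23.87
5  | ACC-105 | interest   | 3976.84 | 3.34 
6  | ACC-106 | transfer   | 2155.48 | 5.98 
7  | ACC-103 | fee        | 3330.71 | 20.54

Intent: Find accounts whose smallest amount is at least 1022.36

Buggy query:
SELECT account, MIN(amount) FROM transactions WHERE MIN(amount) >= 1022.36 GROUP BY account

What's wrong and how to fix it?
Bug: Aggregates like MIN are computed per group after WHERE runs

Fix: Replace WHERE with HAVING after the GROUP BY

Corrected query:
SELECT account, MIN(amount) FROM transactions GROUP BY account HAVING MIN(amount) >= 1022.36

Result:
account | MIN(amount)
--------+------------
ACC-103 | 3330.71    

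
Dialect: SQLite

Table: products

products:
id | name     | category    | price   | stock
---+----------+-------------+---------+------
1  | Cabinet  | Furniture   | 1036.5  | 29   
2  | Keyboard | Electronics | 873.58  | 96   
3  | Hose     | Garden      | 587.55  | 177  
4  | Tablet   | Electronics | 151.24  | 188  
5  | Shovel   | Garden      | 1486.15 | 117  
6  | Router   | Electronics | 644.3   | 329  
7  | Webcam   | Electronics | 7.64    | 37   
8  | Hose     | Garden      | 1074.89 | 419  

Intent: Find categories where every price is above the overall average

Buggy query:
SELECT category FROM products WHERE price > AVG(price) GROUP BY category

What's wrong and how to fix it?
Bug: WHERE evaluates per row before aggregation, so AVG() is unavailable

Fix: Compute the overall average in a scalar subquery and compare each group's MIN against it in HAVING

Corrected query:
SELECT category FROM products GROUP BY category HAVING MIN(price) > (SELECT AVG(price) FROM products)

Result:
category 
---------
Furniture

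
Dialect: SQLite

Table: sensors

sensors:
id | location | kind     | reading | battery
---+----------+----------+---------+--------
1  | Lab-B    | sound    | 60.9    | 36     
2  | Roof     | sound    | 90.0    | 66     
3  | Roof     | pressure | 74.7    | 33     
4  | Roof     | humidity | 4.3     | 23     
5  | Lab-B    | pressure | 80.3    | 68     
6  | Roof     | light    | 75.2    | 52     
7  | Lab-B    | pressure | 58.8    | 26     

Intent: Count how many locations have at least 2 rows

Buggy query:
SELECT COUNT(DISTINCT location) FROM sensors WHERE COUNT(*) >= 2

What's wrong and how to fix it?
Bug: COUNT(*) cannot appear in WHERE; the per-group count doesn't exist yet

Fix: Group first with HAVING COUNT(*) >= 2, then COUNT the resulting groups

Corrected query:
SELECT COUNT(*) FROM (SELECT location FROM sensors GROUP BY location HAVING COUNT(*) >= 2)

Result:
COUNT(*)
--------
2       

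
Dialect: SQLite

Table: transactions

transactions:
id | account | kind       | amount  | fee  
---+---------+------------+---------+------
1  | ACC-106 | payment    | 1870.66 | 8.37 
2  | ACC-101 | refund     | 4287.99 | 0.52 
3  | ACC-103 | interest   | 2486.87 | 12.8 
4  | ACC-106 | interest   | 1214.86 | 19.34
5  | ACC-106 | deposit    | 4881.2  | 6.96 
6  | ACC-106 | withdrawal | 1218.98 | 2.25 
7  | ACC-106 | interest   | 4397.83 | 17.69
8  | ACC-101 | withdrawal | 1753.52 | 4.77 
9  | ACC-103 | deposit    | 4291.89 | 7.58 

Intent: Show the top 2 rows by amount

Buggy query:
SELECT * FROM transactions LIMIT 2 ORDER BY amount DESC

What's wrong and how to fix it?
Bug: ORDER BY cannot follow LIMIT; LIMIT is the final clause

Fix: Swap the clauses: ORDER BY first, then LIMIT

Corrected query:
SELECT * FROM transactions ORDER BY amount DESC LIMIT 2

Result:
id | account | kind     | amount  | fee  
---+---------+----------+---------+------
5  | ACC-106 | deposit  | 4881.2  | 6.96 
7  | ACC-106 | interest | 4397.83 | 17.69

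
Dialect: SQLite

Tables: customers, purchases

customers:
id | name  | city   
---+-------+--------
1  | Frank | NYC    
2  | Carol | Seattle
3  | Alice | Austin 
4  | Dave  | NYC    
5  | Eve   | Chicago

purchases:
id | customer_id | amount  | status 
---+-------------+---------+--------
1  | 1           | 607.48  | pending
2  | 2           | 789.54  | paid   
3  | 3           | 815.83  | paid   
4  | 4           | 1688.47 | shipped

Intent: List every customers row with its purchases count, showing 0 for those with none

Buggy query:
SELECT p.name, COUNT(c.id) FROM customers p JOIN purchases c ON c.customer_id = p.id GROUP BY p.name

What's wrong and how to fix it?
Bug: An inner join excludes parents with zero children

Fix: Use LEFT JOIN so parents without children still appear (COUNT(c.id) gives 0)

Corrected query:
SELECT p.name, COUNT(c.id) FROM customers p LEFT JOIN purchases c ON c.customer_id = p.id GROUP BY p.name

Result:
name  | COUNT(c.id)
------+------------
Alice | 1          
Carol | 1          
Dave  | 1          
Eve   | 0          
Frank | 1          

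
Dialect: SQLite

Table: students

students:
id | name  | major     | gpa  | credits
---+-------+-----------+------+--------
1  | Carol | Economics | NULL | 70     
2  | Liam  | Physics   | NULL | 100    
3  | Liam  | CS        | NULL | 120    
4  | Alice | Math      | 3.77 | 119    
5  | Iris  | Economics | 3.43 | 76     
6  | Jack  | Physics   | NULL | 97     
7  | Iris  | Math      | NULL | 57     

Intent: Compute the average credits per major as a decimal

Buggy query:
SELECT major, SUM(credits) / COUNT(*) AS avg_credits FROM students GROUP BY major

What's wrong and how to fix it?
Bug: Both operands are integers, so '/' performs integer division and truncates

Fix: Multiply by 1.0 (or CAST to REAL) to force floating-point division

Corrected query:
SELECT major, SUM(credits) * 1.0 / COUNT(*) AS avg_credits FROM students GROUP BY major

Result:
major     | avg_credits
----------+------------
CS        | 120        
Economics | 73         
Math      | 88         
Physics   | 98.5       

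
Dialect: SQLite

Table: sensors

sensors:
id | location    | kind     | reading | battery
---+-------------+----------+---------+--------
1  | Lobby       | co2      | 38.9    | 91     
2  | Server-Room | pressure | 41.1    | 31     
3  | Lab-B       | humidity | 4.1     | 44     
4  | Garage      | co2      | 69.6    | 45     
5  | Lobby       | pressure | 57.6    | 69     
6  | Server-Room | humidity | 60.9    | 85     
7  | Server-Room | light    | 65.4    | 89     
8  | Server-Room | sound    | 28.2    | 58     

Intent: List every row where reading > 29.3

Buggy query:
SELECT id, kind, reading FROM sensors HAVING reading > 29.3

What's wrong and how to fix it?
Bug: This is a non-aggregate query (no GROUP BY, no aggregates), so in SQLite the HAVING clause is invalid here; a row-level condition belongs in WHERE

Fix: Replace HAVING with WHERE since the condition applies to individual rows

Corrected query:
SELECT id, kind, reading FROM sensors WHERE reading > 29.3

Result:
id | kind     | reading
---+----------+--------
1  | co2      | 38.9   
2  | pressure | 41.1   
4  | co2      | 69.6   
5  | pressure | 57.6   
6  | humidity | 60.9   
7  | light    | 65.4   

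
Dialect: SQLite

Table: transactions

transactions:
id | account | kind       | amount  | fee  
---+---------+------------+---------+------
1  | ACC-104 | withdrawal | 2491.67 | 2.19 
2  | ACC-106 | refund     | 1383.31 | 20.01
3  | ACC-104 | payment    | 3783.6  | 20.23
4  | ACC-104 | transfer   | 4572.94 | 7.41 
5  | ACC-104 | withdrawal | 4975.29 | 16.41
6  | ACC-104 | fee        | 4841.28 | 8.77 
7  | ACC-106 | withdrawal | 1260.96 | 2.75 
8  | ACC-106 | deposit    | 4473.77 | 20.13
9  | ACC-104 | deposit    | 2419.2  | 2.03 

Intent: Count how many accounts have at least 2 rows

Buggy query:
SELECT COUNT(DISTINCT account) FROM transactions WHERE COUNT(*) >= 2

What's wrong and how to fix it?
Bug: WHERE filters individual rows, not groups, so a group-level COUNT is invalid there

Fix: Use a subquery that GROUPs and filters with HAVING, then count its rows

Corrected query:
SELECT COUNT(*) FROM (SELECT account FROM transactions GROUP BY account HAVING COUNT(*) >= 2)

Result:
COUNT(*)
--------
2       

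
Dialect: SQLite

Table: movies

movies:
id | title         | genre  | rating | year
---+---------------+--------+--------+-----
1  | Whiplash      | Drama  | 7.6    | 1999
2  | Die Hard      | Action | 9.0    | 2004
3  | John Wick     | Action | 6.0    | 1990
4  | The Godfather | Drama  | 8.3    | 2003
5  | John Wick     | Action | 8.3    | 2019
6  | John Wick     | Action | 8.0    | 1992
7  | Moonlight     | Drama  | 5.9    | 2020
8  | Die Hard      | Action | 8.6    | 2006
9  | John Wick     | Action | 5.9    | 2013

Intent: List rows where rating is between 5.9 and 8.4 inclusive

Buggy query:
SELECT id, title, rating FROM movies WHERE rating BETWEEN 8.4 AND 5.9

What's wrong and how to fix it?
Bug: The bounds are reversed; BETWEEN a AND b requires a <= b to match anything

Fix: Swap the bounds so the smaller value comes first

Corrected query:
SELECT id, title, rating FROM movies WHERE rating BETWEEN 5.9 AND 8.4

Result:
id | title         | rating
---+---------------+-------
1  | Whiplash      | 7.6   
3  | John Wick     | 6     
4  | The Godfather | 8.3   
5  | John Wick     | 8.3   
6  | John Wick     | 8     
7  | Moonlight     | 5.9   
9  | John Wick     | 5.9   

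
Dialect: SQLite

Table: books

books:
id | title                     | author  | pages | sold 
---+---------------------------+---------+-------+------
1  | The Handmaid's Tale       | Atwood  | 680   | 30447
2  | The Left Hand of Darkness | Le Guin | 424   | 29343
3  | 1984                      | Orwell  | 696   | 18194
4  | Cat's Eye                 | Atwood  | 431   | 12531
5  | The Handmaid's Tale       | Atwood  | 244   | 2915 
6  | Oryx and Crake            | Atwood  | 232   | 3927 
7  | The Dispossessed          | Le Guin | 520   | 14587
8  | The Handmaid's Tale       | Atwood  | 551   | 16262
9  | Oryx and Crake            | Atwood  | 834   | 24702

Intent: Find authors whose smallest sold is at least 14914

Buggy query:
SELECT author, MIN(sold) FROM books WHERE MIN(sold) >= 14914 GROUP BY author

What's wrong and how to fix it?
Bug: MIN() in WHERE is a misuse of aggregate

Fix: Use HAVING for the per-group MIN condition

Corrected query:
SELECT author, MIN(sold) FROM books GROUP BY author HAVING MIN(sold) >= 14914

Result:
author | MIN(sold)
-------+----------
Orwell | 18194    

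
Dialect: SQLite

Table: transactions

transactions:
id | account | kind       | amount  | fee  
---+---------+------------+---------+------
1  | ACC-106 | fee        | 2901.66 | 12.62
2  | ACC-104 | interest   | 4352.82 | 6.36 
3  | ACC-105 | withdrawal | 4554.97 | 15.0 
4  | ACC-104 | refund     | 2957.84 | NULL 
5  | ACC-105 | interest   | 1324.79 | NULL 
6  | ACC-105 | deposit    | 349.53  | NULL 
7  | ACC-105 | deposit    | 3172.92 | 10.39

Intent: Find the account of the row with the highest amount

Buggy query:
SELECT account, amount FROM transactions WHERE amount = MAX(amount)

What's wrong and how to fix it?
Bug: WHERE is evaluated per row; an aggregate over the whole table isn't defined there

Fix: Wrap MAX in a scalar subquery so WHERE compares against a single value

Corrected query:
SELECT account, amount FROM transactions WHERE amount = (SELECT MAX(amount) FROM transactions)

Result:
account | amount 
--------+--------
ACC-105 | 4554.97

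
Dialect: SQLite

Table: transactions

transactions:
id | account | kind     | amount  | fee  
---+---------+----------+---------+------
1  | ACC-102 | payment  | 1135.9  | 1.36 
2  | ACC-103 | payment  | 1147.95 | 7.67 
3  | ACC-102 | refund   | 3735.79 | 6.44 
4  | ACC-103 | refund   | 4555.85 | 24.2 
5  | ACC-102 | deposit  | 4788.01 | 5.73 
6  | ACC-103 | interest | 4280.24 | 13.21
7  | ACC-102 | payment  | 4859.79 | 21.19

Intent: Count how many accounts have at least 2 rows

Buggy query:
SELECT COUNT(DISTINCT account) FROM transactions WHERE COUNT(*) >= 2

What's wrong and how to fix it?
Bug: COUNT(*) cannot appear in WHERE; the per-group count doesn't exist yet

Fix: Group first with HAVING COUNT(*) >= 2, then COUNT the resulting groups

Corrected query:
SELECT COUNT(*) FROM (SELECT account FROM transactions GROUP BY account HAVING COUNT(*) >= 2)

Result:
COUNT(*)
--------
2       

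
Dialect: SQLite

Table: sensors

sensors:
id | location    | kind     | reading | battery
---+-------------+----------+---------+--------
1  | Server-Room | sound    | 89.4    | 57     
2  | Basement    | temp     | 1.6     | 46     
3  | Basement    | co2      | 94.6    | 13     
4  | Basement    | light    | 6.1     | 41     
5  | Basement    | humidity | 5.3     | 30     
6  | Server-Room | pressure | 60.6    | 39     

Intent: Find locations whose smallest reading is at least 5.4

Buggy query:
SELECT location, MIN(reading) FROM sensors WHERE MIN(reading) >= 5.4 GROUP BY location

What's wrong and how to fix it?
Bug: MIN() in WHERE is a misuse of aggregate

Fix: Use HAVING for the per-group MIN condition

Corrected query:
SELECT location, MIN(reading) FROM sensors GROUP BY location HAVING MIN(reading) >= 5.4

Result:
location    | MIN(reading)
------------+-------------
Server-Room | 60.6        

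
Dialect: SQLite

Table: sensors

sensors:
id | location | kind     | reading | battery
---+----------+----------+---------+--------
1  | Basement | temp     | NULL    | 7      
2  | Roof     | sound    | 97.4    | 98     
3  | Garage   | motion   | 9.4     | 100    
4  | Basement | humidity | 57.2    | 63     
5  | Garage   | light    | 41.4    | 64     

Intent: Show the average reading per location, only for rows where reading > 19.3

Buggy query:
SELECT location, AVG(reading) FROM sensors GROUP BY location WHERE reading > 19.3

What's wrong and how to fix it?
Bug: WHERE cannot follow GROUP BY

Fix: Move the WHERE clause before GROUP BY

Corrected query:
SELECT location, AVG(reading) FROM sensors WHERE reading > 19.3 GROUP BY location

Result:
location | AVG(reading)
---------+-------------
Basement | 57.2        
Garage   | 41.4        
Roof     | 97.4        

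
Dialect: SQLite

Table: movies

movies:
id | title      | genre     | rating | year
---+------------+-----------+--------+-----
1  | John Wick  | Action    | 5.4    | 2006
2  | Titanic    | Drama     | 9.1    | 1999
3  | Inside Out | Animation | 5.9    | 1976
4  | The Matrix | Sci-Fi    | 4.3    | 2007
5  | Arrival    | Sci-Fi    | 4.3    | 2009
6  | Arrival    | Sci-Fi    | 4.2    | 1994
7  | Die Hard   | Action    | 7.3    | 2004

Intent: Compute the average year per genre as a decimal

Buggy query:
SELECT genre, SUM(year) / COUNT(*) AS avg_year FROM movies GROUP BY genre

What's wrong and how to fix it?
Bug: Both operands are integers, so '/' performs integer division and truncates

Fix: Multiply by 1.0 (or CAST to REAL) to force floating-point division

Corrected query:
SELECT genre, SUM(year) * 1.0 / COUNT(*) AS avg_year FROM movies GROUP BY genre

Result:
genre     | avg_year   
----------+------------
Action    | 2005       
Animation | 1976       
Drama     | 1999       
Sci-Fi    | 2003.333333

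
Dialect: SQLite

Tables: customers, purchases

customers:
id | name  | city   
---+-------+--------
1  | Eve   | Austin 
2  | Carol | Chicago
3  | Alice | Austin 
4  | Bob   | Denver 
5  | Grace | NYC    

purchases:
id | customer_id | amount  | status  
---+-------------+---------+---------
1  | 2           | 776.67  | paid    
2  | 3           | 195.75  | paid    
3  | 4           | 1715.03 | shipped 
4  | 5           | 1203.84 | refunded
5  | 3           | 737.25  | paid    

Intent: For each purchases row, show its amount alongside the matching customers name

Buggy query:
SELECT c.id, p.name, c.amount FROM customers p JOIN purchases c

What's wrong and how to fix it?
Bug: Missing join condition: each purchases row is matched to all customers rows instead of just its own

Fix: Specify the join condition linking the foreign key to the parent id

Corrected query:
SELECT c.id, p.name, c.amount FROM customers p JOIN purchases c ON c.customer_id = p.id

Result:
id | name  | amount 
---+-------+--------
1  | Carol | 776.67 
2  | Alice | 195.75 
3  | Bob   | 1715.03
4  | Grace | 1203.84
5  | Alice | 737.25 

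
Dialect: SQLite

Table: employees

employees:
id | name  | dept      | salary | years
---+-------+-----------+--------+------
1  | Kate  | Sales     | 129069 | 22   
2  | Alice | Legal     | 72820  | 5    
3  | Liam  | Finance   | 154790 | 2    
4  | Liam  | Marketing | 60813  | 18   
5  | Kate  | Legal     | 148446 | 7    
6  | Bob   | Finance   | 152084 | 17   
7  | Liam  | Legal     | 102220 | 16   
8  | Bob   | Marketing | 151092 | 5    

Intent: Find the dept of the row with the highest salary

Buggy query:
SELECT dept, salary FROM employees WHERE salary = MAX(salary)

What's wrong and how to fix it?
Bug: WHERE is evaluated per row; an aggregate over the whole table isn't defined there

Fix: Wrap MAX in a scalar subquery so WHERE compares against a single value

Corrected query:
SELECT dept, salary FROM employees WHERE salary = (SELECT MAX(salary) FROM employees)

Result:
dept    | salary
--------+-------
Finance | 154790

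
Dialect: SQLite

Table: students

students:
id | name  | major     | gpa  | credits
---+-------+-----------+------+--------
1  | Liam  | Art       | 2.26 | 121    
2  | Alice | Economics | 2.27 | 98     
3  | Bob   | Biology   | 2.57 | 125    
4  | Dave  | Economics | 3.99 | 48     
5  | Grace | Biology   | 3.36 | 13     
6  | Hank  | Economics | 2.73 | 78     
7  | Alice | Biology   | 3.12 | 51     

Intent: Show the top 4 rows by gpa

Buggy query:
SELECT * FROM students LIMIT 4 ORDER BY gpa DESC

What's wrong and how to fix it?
Bug: LIMIT must come after ORDER BY

Fix: Swap the clauses: ORDER BY first, then LIMIT

Corrected query:
SELECT * FROM students ORDER BY gpa DESC LIMIT 4

Result:
id | name  | major     | gpa  | credits
---+-------+-----------+------+--------
4  | Dave  | Economics | 3.99 | 48     
5  | Grace | Biology   | 3.36 | 13     
7  | Alice | Biology   | 3.12 | 51     
6  | Hank  | Economics | 2.73 | 78     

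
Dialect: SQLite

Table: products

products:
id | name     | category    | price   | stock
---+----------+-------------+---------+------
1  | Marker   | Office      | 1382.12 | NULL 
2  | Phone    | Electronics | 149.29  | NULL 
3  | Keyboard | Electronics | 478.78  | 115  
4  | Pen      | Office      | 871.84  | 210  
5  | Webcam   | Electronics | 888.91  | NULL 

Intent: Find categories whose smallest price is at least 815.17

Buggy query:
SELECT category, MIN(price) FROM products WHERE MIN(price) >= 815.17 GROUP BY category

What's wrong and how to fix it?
Bug: MIN() in WHERE is a misuse of aggregate

Fix: Replace WHERE with HAVING after the GROUP BY

Corrected query:
SELECT category, MIN(price) FROM products GROUP BY category HAVING MIN(price) >= 815.17

Result:
category | MIN(price)
---------+-----------
Office   | 871.84    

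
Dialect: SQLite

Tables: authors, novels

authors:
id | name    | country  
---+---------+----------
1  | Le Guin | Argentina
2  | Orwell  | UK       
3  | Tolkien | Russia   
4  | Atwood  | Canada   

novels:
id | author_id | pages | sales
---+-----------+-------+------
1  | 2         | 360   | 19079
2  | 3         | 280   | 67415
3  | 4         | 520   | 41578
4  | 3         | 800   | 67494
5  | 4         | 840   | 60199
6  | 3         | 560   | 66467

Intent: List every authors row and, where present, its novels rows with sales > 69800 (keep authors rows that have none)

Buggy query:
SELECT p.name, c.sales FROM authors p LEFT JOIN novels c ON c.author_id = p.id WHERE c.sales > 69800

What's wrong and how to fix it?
Bug: A WHERE condition on the right-hand table after LEFT JOIN drops unmatched parents

Fix: Put 'c.sales > 69800' in the JOIN's ON clause instead of WHERE

Corrected query:
SELECT p.name, c.sales FROM authors p LEFT JOIN novels c ON c.author_id = p.id AND c.sales > 69800

Result:
name    | sales
--------+------
Le Guin | NULL 
Orwell  | NULL 
Tolkien | NULL 
Atwood  | NULL 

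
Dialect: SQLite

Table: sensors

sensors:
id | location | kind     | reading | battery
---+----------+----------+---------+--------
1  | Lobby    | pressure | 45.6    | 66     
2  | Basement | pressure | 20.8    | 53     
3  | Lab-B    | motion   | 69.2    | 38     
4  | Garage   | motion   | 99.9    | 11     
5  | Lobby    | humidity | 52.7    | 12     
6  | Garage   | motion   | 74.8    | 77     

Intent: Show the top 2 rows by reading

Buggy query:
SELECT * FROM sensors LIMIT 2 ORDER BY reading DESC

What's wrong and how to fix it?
Bug: ORDER BY cannot follow LIMIT; LIMIT is the final clause

Fix: Sort with ORDER BY, then apply LIMIT

Corrected query:
SELECT * FROM sensors ORDER BY reading DESC LIMIT 2

Result:
id | location | kind   | reading | battery
---+----------+--------+---------+--------
4  | Garage   | motion | 99.9    | 11     
6  | Garage   | motion | 74.8    | 77     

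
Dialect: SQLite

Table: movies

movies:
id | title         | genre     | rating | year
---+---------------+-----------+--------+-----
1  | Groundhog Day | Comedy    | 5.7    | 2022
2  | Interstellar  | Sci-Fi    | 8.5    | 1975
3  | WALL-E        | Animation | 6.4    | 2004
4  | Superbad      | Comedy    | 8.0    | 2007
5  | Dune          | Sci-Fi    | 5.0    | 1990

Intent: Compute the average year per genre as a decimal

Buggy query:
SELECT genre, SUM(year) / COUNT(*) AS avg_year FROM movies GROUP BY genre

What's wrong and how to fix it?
Bug: SUM(year) and COUNT(*) are both integers; the division truncates the fractional part

Fix: Cast one side to REAL so the division keeps the fractional part

Corrected query:
SELECT genre, SUM(year) * 1.0 / COUNT(*) AS avg_year FROM movies GROUP BY genre

Result:
genre     | avg_year
----------+---------
Animation | 2004    
Comedy    | 2014.5  
Sci-Fi    | 1982.5  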